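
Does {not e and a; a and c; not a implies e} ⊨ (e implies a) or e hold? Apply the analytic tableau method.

Yes

Initial set: {(not e and a); (a and c); (not a implies e); not ((e implies a) or e)}.
(not e and a): α-rule — add not e, a.
(a and c): α-rule — add a, c.
not ((e implies a) or e): α-rule — add not (e implies a), not e.
not (e implies a): α-rule — add e, not a.
× closes — contains both e and not e.
All 1 branch closes.
Every branch closed, so the premises entail the conclusion.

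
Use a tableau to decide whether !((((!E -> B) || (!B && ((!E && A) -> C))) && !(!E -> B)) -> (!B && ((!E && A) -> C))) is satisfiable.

Initial set: {!((((!E -> B) || (!B && ((!E && A) -> C))) && !(!E -> B)) -> (!B && ((!E && A) -> C)))}.
!((((!E -> B) || (!B && ((!E && A) -> C))) && !(!E -> B)) -> (!B && ((!E && A) -> C))): α-rule — add (((!E -> B) || (!B && ((!E && A) -> C))) && !(!E -> B)), !(!B && ((!E && A) -> C)).
(((!E -> B) || (!B && ((!E && A) -> C))) && !(!E -> B)): α-rule — add ((!E -> B) || (!B && ((!E && A) -> C))), !(!E -> B).
!(!E -> B): α-rule — add !E, !B.
!(!B && ((!E && A) -> C)): β-rule — branch into !!B  //  !((!E && A) -> C).
  branch 1 (add !!B):
    × closes — contains both B and !B.
  branch 2 (add !((!E && A) -> C)):
    !((!E && A) -> C): α-rule — add (!E && A), !C.
    (!E && A): α-rule — add !E, A.
    ((!E -> B) || (!B && ((!E && A) -> C))): β-rule — branch into (!E -> B)  //  (!B && ((!E && A) -> C)).
      branch 2.1 (add (!E -> B)):
        (!E -> B): β-rule — branch into !!E  //  B.
          branch 2.1.1 (add !!E):
            × closes — contains both E and !E.
          branch 2.1.2 (add B):
            × closes — contains both B and !B.
      branch 2.2 (add (!B && ((!E && A) -> C))):
        (!B && ((!E && A) -> C)): α-rule — add !B, ((!E && A) -> C).
        ((!E && A) -> C): β-rule — branch into !(!E && A)  //  C.
          branch 2.2.1 (add !(!E && A)):
            !(!E && A): β-rule — branch into !!E  //  !A.
              branch 2.2.1.1 (add !!E):
                × closes — contains both E and !E.
              branch 2.2.1.2 (add !A):
                × closes — contains both A and !A.
          branch 2.2.2 (add C):
            × closes — contains both C and !C.
All 6 branches close.
Every branch closed; the formula is unsatisfiable.

Unsatisfiable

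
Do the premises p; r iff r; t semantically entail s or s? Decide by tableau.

No

Initial set: {p; (r iff r); t; not (s or s)}.
not (s or s): α-rule — add not s, not s.
(r iff r): β-rule — branch into r, r  //  not r, not r.
  branch 1 (add r, r):
    ○ open, literals {p=1, r=1, s=0, t=1}.
  branch 2 (add not r, not r):
    ○ open, literals {p=1, r=0, s=0, t=1}.
0 branches closed, 2 open.
An open branch gives a countermodel: p=1, r=1, s=0, t=1 (unmentioned atoms arbitrary); the premises hold there but the conclusion fails.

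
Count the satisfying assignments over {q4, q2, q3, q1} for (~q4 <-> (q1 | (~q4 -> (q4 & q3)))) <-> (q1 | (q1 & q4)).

12

Initial set: {((~q4 <-> (q1 | (~q4 -> (q4 & q3)))) <-> (q1 | (q1 & q4)))}.
((~q4 <-> (q1 | (~q4 -> (q4 & q3)))) <-> (q1 | (q1 & q4))): β-rule — branch into (~q4 <-> (q1 | (~q4 -> (q4 & q3)))), (q1 | (q1 & q4))  //  ~(~q4 <-> (q1 | (~q4 -> (q4 & q3)))), ~(q1 | (q1 & q4)).
  branch 1 (add (~q4 <-> (q1 | (~q4 -> (q4 & q3)))), (q1 | (q1 & q4))):
    (~q4 <-> (q1 | (~q4 -> (q4 & q3)))): β-rule — branch into ~q4, (q1 | (~q4 -> (q4 & q3)))  //  ~~q4, ~(q1 | (~q4 -> (q4 & q3))).
      branch 1.1 (add ~q4, (q1 | (~q4 -> (q4 & q3)))):
        (q1 | (q1 & q4)): β-rule — branch into q1  //  (q1 & q4).
          branch 1.1.1 (add q1):
            (q1 | (~q4 -> (q4 & q3))): β-rule — branch into q1  //  (~q4 -> (q4 & q3)).
              branch 1.1.1.1 (add q1):
                ○ open, literals {q1=true, q4=false}.
              branch 1.1.1.2 (add (~q4 -> (q4 & q3))):
                (~q4 -> (q4 & q3)): β-rule — branch into ~~q4  //  (q4 & q3).
                  branch 1.1.1.2.1 (add ~~q4):
                    × closes — contains both q4 and ~q4.
                  branch 1.1.1.2.2 (add (q4 & q3)):
                    (q4 & q3): α-rule — add q4, q3.
                    × closes — contains both q4 and ~q4.
          branch 1.1.2 (add (q1 & q4)):
            (q1 & q4): α-rule — add q1, q4.
            × closes — contains both q4 and ~q4.
      branch 1.2 (add ~~q4, ~(q1 | (~q4 -> (q4 & q3)))):
        ~(q1 | (~q4 -> (q4 & q3))): α-rule — add ~q1, ~(~q4 -> (q4 & q3)).
        ~(~q4 -> (q4 & q3)): α-rule — add ~q4, ~(q4 & q3).
        × closes — contains both q4 and ~q4.
  branch 2 (add ~(~q4 <-> (q1 | (~q4 -> (q4 & q3)))), ~(q1 | (q1 & q4))):
    ~(q1 | (q1 & q4)): α-rule — add ~q1, ~(q1 & q4).
    ~(~q4 <-> (q1 | (~q4 -> (q4 & q3)))): β-rule — branch into ~q4, ~(q1 | (~q4 -> (q4 & q3)))  //  ~~q4, (q1 | (~q4 -> (q4 & q3))).
      branch 2.1 (add ~q4, ~(q1 | (~q4 -> (q4 & q3)))):
        ~(q1 | (~q4 -> (q4 & q3))): α-rule — add ~q1, ~(~q4 -> (q4 & q3)).
        ~(~q4 -> (q4 & q3)): α-rule — add ~q4, ~(q4 & q3).
        ~(q1 & q4): β-rule — branch into ~q1  //  ~q4.
          branch 2.1.1 (add ~q1):
            ~(q4 & q3): β-rule — branch into ~q4  //  ~q3.
              branch 2.1.1.1 (add ~q4):
                ○ open, literals {q1=false, q4=false}.
              branch 2.1.1.2 (add ~q3):
                ○ open, literals {q1=false, q3=false, q4=false}.
          branch 2.1.2 (add ~q4):
            ~(q4 & q3): β-rule — branch into ~q4  //  ~q3.
              branch 2.1.2.1 (add ~q4):
                ○ open, literals {q1=false, q4=false}.
              branch 2.1.2.2 (add ~q3):
                ○ open, literals {q1=false, q3=false, q4=false}.
      branch 2.2 (add ~~q4, (q1 | (~q4 -> (q4 & q3)))):
        ~(q1 & q4): β-rule — branch into ~q1  //  ~q4.
          branch 2.2.1 (add ~q1):
            (q1 | (~q4 -> (q4 & q3))): β-rule — branch into q1  //  (~q4 -> (q4 & q3)).
              branch 2.2.1.1 (add q1):
                × closes — contains both q1 and ~q1.
              branch 2.2.1.2 (add (~q4 -> (q4 & q3))):
                (~q4 -> (q4 & q3)): β-rule — branch into ~~q4  //  (q4 & q3).
                  branch 2.2.1.2.1 (add ~~q4):
                    ○ open, literals {q1=false, q4=true}.
                  branch 2.2.1.2.2 (add (q4 & q3)):
                    (q4 & q3): α-rule — add q4, q3.
                    ○ open, literals {q1=false, q3=true, q4=true}.
          branch 2.2.2 (add ~q4):
            × closes — contains both q4 and ~q4.
6 branches closed, 7 open.
Each open branch fixes some atoms; the unmentioned ones are free. Counting distinct full assignments: branch {q1=true, q4=false} (q2, q3) contributes 4 new; branch {q1=false, q4=false} (q2, q3) contributes 4 new; branch {q1=false, q3=false, q4=false} (q2) contributes 0 new; branch {q1=false, q4=false} (q2, q3) contributes 0 new; branch {q1=false, q3=false, q4=false} (q2) contributes 0 new; branch {q1=false, q4=true} (q2, q3) contributes 4 new; branch {q1=false, q3=true, q4=true} (q2) contributes 0 new. Total: 12.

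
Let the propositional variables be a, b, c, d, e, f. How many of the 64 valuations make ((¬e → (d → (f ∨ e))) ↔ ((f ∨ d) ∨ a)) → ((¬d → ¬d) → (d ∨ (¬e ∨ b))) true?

58

Initial set: {(((¬e → (d → (f ∨ e))) ↔ ((f ∨ d) ∨ a)) → ((¬d → ¬d) → (d ∨ (¬e ∨ b))))}.
(((¬e → (d → (f ∨ e))) ↔ ((f ∨ d) ∨ a)) → ((¬d → ¬d) → (d ∨ (¬e ∨ b)))): β-rule — branch into ¬((¬e → (d → (f ∨ e))) ↔ ((f ∨ d) ∨ a))  //  ((¬d → ¬d) → (d ∨ (¬e ∨ b))).
  branch 1 (add ¬((¬e → (d → (f ∨ e))) ↔ ((f ∨ d) ∨ a))):
    ¬((¬e → (d → (f ∨ e))) ↔ ((f ∨ d) ∨ a)): β-rule — branch into (¬e → (d → (f ∨ e))), ¬((f ∨ d) ∨ a)  //  ¬(¬e → (d → (f ∨ e))), ((f ∨ d) ∨ a).
      branch 1.1 (add (¬e → (d → (f ∨ e))), ¬((f ∨ d) ∨ a)):
        ¬((f ∨ d) ∨ a): α-rule — add ¬(f ∨ d), ¬a.
        ¬(f ∨ d): α-rule — add ¬f, ¬d.
        (¬e → (d → (f ∨ e))): β-rule — branch into ¬¬e  //  (d → (f ∨ e)).
          branch 1.1.1 (add ¬¬e):
            ○ open, literals {a=false, d=false, e=true, f=false}.
          branch 1.1.2 (add (d → (f ∨ e))):
            (d → (f ∨ e)): β-rule — branch into ¬d  //  (f ∨ e).
              branch 1.1.2.1 (add ¬d):
                ○ open, literals {a=false, d=false, f=false}.
              branch 1.1.2.2 (add (f ∨ e)):
                (f ∨ e): β-rule — branch into f  //  e.
                  branch 1.1.2.2.1 (add f):
                    × closes — contains both f and ¬f.
                  branch 1.1.2.2.2 (add e):
                    ○ open, literals {a=false, d=false, e=true, f=false}.
      branch 1.2 (add ¬(¬e → (d → (f ∨ e))), ((f ∨ d) ∨ a)):
        ¬(¬e → (d → (f ∨ e))): α-rule — add ¬e, ¬(d → (f ∨ e)).
        ¬(d → (f ∨ e)): α-rule — add d, ¬(f ∨ e).
        ¬(f ∨ e): α-rule — add ¬f, ¬e.
        ((f ∨ d) ∨ a): β-rule — branch into (f ∨ d)  //  a.
          branch 1.2.1 (add (f ∨ d)):
            (f ∨ d): β-rule — branch into f  //  d.
              branch 1.2.1.1 (add f):
                × closes — contains both f and ¬f.
              branch 1.2.1.2 (add d):
                ○ open, literals {d=true, e=false, f=false}.
          branch 1.2.2 (add a):
            ○ open, literals {a=true, d=true, e=false, f=false}.
  branch 2 (add ((¬d → ¬d) → (d ∨ (¬e ∨ b)))):
    ((¬d → ¬d) → (d ∨ (¬e ∨ b))): β-rule — branch into ¬(¬d → ¬d)  //  (d ∨ (¬e ∨ b)).
      branch 2.1 (add ¬(¬d → ¬d)):
        ¬(¬d → ¬d): α-rule — add ¬d, ¬¬d.
        × closes — contains both d and ¬d.
      branch 2.2 (add (d ∨ (¬e ∨ b))):
        (d ∨ (¬e ∨ b)): β-rule — branch into d  //  (¬e ∨ b).
          branch 2.2.1 (add d):
            ○ open, literals {d=true}.
          branch 2.2.2 (add (¬e ∨ b)):
            (¬e ∨ b): β-rule — branch into ¬e  //  b.
              branch 2.2.2.1 (add ¬e):
                ○ open, literals {e=false}.
              branch 2.2.2.2 (add b):
                ○ open, literals {b=true}.
3 branches closed, 8 open.
Each open branch fixes some atoms; the unmentioned ones are free. Counting distinct full assignments: branch {a=false, d=false, e=true, f=false} (b, c) contributes 4 new; branch {a=false, d=false, f=false} (b, c, e) contributes 4 new; branch {a=false, d=false, e=true, f=false} (b, c) contributes 0 new; branch {d=true, e=false, f=false} (a, b, c) contributes 8 new; branch {a=true, d=true, e=false, f=false} (b, c) contributes 0 new; branch {d=true} (a, b, c, e, f) contributes 24 new; branch {e=false} (a, b, c, d, f) contributes 12 new; branch {b=true} (a, c, d, e, f) contributes 6 new. Total: 58.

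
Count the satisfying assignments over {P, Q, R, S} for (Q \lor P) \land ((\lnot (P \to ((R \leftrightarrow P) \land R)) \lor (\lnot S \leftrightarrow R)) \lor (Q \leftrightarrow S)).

Initial set: {((Q \lor P) \land ((\lnot (P \to ((R \leftrightarrow P) \land R)) \lor (\lnot S \leftrightarrow R)) \lor (Q \leftrightarrow S)))}.
((Q \lor P) \land ((\lnot (P \to ((R \leftrightarrow P) \land R)) \lor (\lnot S \leftrightarrow R)) \lor (Q \leftrightarrow S))): α-rule — add (Q \lor P), ((\lnot (P \to ((R \leftrightarrow P) \land R)) \lor (\lnot S \leftrightarrow R)) \lor (Q \leftrightarrow S)).
(Q \lor P): β-rule — branch into Q  //  P.
  branch 1 (add Q):
    ((\lnot (P \to ((R \leftrightarrow P) \land R)) \lor (\lnot S \leftrightarrow R)) \lor (Q \leftrightarrow S)): β-rule — branch into (\lnot (P \to ((R \leftrightarrow P) \land R)) \lor (\lnot S \leftrightarrow R))  //  (Q \leftrightarrow S).
      branch 1.1 (add (\lnot (P \to ((R \leftrightarrow P) \land R)) \lor (\lnot S \leftrightarrow R))):
        (\lnot (P \to ((R \leftrightarrow P) \land R)) \lor (\lnot S \leftrightarrow R)): β-rule — branch into \lnot (P \to ((R \leftrightarrow P) \land R))  //  (\lnot S \leftrightarrow R).
          branch 1.1.1 (add \lnot (P \to ((R \leftrightarrow P) \land R))):
            \lnot (P \to ((R \leftrightarrow P) \land R)): α-rule — add P, \lnot ((R \leftrightarrow P) \land R).
            \lnot ((R \leftrightarrow P) \land R): β-rule — branch into \lnot (R \leftrightarrow P)  //  \lnot R.
              branch 1.1.1.1 (add \lnot (R \leftrightarrow P)):
                \lnot (R \leftrightarrow P): β-rule — branch into R, \lnot P  //  \lnot R, P.
                  branch 1.1.1.1.1 (add R, \lnot P):
                    × closes — contains both P and \lnot P.
                  branch 1.1.1.1.2 (add \lnot R, P):
                    ○ open, literals {P=1, Q=1, R=0}.
              branch 1.1.1.2 (add \lnot R):
                ○ open, literals {P=1, Q=1, R=0}.
          branch 1.1.2 (add (\lnot S \leftrightarrow R)):
            (\lnot S \leftrightarrow R): β-rule — branch into \lnot S, R  //  \lnot \lnot S, \lnot R.
              branch 1.1.2.1 (add \lnot S, R):
                ○ open, literals {Q=1, R=1, S=0}.
              branch 1.1.2.2 (add \lnot \lnot S, \lnot R):
                ○ open, literals {Q=1, R=0, S=1}.
      branch 1.2 (add (Q \leftrightarrow S)):
        (Q \leftrightarrow S): β-rule — branch into Q, S  //  \lnot Q, \lnot S.
          branch 1.2.1 (add Q, S):
            ○ open, literals {Q=1, S=1}.
          branch 1.2.2 (add \lnot Q, \lnot S):
            × closes — contains both Q and \lnot Q.
  branch 2 (add P):
    ((\lnot (P \to ((R \leftrightarrow P) \land R)) \lor (\lnot S \leftrightarrow R)) \lor (Q \leftrightarrow S)): β-rule — branch into (\lnot (P \to ((R \leftrightarrow P) \land R)) \lor (\lnot S \leftrightarrow R))  //  (Q \leftrightarrow S).
      branch 2.1 (add (\lnot (P \to ((R \leftrightarrow P) \land R)) \lor (\lnot S \leftrightarrow R))):
        (\lnot (P \to ((R \leftrightarrow P) \land R)) \lor (\lnot S \leftrightarrow R)): β-rule — branch into \lnot (P \to ((R \leftrightarrow P) \land R))  //  (\lnot S \leftrightarrow R).
          branch 2.1.1 (add \lnot (P \to ((R \leftrightarrow P) \land R))):
            \lnot (P \to ((R \leftrightarrow P) \land R)): α-rule — add P, \lnot ((R \leftrightarrow P) \land R).
            \lnot ((R \leftrightarrow P) \land R): β-rule — branch into \lnot (R \leftrightarrow P)  //  \lnot R.
              branch 2.1.1.1 (add \lnot (R \leftrightarrow P)):
                \lnot (R \leftrightarrow P): β-rule — branch into R, \lnot P  //  \lnot R, P.
                  branch 2.1.1.1.1 (add R, \lnot P):
                    × closes — contains both P and \lnot P.
                  branch 2.1.1.1.2 (add \lnot R, P):
                    ○ open, literals {P=1, R=0}.
              branch 2.1.1.2 (add \lnot R):
                ○ open, literals {P=1, R=0}.
          branch 2.1.2 (add (\lnot S \leftrightarrow R)):
            (\lnot S \leftrightarrow R): β-rule — branch into \lnot S, R  //  \lnot \lnot S, \lnot R.
              branch 2.1.2.1 (add \lnot S, R):
                ○ open, literals {P=1, R=1, S=0}.
              branch 2.1.2.2 (add \lnot \lnot S, \lnot R):
                ○ open, literals {P=1, R=0, S=1}.
      branch 2.2 (add (Q \leftrightarrow S)):
        (Q \leftrightarrow S): β-rule — branch into Q, S  //  \lnot Q, \lnot S.
          branch 2.2.1 (add Q, S):
            ○ open, literals {P=1, Q=1, S=1}.
          branch 2.2.2 (add \lnot Q, \lnot S):
            ○ open, literals {P=1, Q=0, S=0}.
3 branches closed, 11 open.
Each open branch fixes some atoms; the unmentioned ones are free. Counting distinct full assignments: branch {P=1, Q=1, R=0} (S) contributes 2 new; branch {P=1, Q=1, R=0} (S) contributes 0 new; branch {Q=1, R=1, S=0} (P) contributes 2 new; branch {Q=1, R=0, S=1} (P) contributes 1 new; branch {Q=1, S=1} (P, R) contributes 2 new; branch {P=1, R=0} (Q, S) contributes 2 new; branch {P=1, R=0} (Q, S) contributes 0 new; branch {P=1, R=1, S=0} (Q) contributes 1 new; branch {P=1, R=0, S=1} (Q) contributes 0 new; branch {P=1, Q=1, S=1} (R) contributes 0 new; branch {P=1, Q=0, S=0} (R) contributes 0 new. Total: 10.

10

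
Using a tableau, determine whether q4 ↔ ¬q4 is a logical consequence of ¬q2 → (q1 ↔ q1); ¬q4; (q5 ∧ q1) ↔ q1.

No

Initial set: {(¬q2 → (q1 ↔ q1)); ¬q4; ((q5 ∧ q1) ↔ q1); ¬(q4 ↔ ¬q4)}.
(¬q2 → (q1 ↔ q1)): β-rule — branch into ¬¬q2  //  (q1 ↔ q1).
  branch 1 (add ¬¬q2):
    ((q5 ∧ q1) ↔ q1): β-rule — branch into (q5 ∧ q1), q1  //  ¬(q5 ∧ q1), ¬q1.
      branch 1.1 (add (q5 ∧ q1), q1):
        (q5 ∧ q1): α-rule — add q5, q1.
        ¬(q4 ↔ ¬q4): β-rule — branch into q4, ¬¬q4  //  ¬q4, ¬q4.
          branch 1.1.1 (add q4, ¬¬q4):
            × closes — contains both q4 and ¬q4.
          branch 1.1.2 (add ¬q4, ¬q4):
            ○ open, literals {q1=1, q2=1, q4=0, q5=1}.
      branch 1.2 (add ¬(q5 ∧ q1), ¬q1):
        ¬(q4 ↔ ¬q4): β-rule — branch into q4, ¬¬q4  //  ¬q4, ¬q4.
          branch 1.2.1 (add q4, ¬¬q4):
            × closes — contains both q4 and ¬q4.
          branch 1.2.2 (add ¬q4, ¬q4):
            ¬(q5 ∧ q1): β-rule — branch into ¬q5  //  ¬q1.
              branch 1.2.2.1 (add ¬q5):
                ○ open, literals {q1=0, q2=1, q4=0, q5=0}.
              branch 1.2.2.2 (add ¬q1):
                ○ open, literals {q1=0, q2=1, q4=0}.
  branch 2 (add (q1 ↔ q1)):
    ((q5 ∧ q1) ↔ q1): β-rule — branch into (q5 ∧ q1), q1  //  ¬(q5 ∧ q1), ¬q1.
      branch 2.1 (add (q5 ∧ q1), q1):
        (q5 ∧ q1): α-rule — add q5, q1.
        ¬(q4 ↔ ¬q4): β-rule — branch into q4, ¬¬q4  //  ¬q4, ¬q4.
          branch 2.1.1 (add q4, ¬¬q4):
            × closes — contains both q4 and ¬q4.
          branch 2.1.2 (add ¬q4, ¬q4):
            (q1 ↔ q1): β-rule — branch into q1, q1  //  ¬q1, ¬q1.
              branch 2.1.2.1 (add q1, q1):
                ○ open, literals {q1=1, q4=0, q5=1}.
              branch 2.1.2.2 (add ¬q1, ¬q1):
                × closes — contains both q1 and ¬q1.
      branch 2.2 (add ¬(q5 ∧ q1), ¬q1):
        ¬(q4 ↔ ¬q4): β-rule — branch into q4, ¬¬q4  //  ¬q4, ¬q4.
          branch 2.2.1 (add q4, ¬¬q4):
            × closes — contains both q4 and ¬q4.
          branch 2.2.2 (add ¬q4, ¬q4):
            (q1 ↔ q1): β-rule — branch into q1, q1  //  ¬q1, ¬q1.
              branch 2.2.2.1 (add q1, q1):
                × closes — contains both q1 and ¬q1.
              branch 2.2.2.2 (add ¬q1, ¬q1):
                ¬(q5 ∧ q1): β-rule — branch into ¬q5  //  ¬q1.
                  branch 2.2.2.2.1 (add ¬q5):
                    ○ open, literals {q1=0, q4=0, q5=0}.
                  branch 2.2.2.2.2 (add ¬q1):
                    ○ open, literals {q1=0, q4=0}.
6 branches closed, 6 open.
An open branch gives a countermodel: q1=1, q2=1, q4=0, q5=1 (unmentioned atoms arbitrary); the premises hold there but the conclusion fails.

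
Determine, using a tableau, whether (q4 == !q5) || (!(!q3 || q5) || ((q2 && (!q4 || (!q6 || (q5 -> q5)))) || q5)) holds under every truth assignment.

Not valid

Assume the negation and expand:
Initial set: {!((q4 == !q5) || (!(!q3 || q5) || ((q2 && (!q4 || (!q6 || (q5 -> q5)))) || q5)))}.
!((q4 == !q5) || (!(!q3 || q5) || ((q2 && (!q4 || (!q6 || (q5 -> q5)))) || q5))): α-rule — add !(q4 == !q5), !(!(!q3 || q5) || ((q2 && (!q4 || (!q6 || (q5 -> q5)))) || q5)).
!(!(!q3 || q5) || ((q2 && (!q4 || (!q6 || (q5 -> q5)))) || q5)): α-rule — add !!(!q3 || q5), !((q2 && (!q4 || (!q6 || (q5 -> q5)))) || q5).
!((q2 && (!q4 || (!q6 || (q5 -> q5)))) || q5): α-rule — add !(q2 && (!q4 || (!q6 || (q5 -> q5)))), !q5.
!(q4 == !q5): β-rule — branch into q4, !!q5  //  !q4, !q5.
  branch 1 (add q4, !!q5):
    × closes — contains both q5 and !q5.
  branch 2 (add !q4, !q5):
    !!(!q3 || q5): β-rule — branch into !q3  //  q5.
      branch 2.1 (add !q3):
        !(q2 && (!q4 || (!q6 || (q5 -> q5)))): β-rule — branch into !q2  //  !(!q4 || (!q6 || (q5 -> q5))).
          branch 2.1.1 (add !q2):
            ○ open, literals {q2=0, q3=0, q4=0, q5=0}.
          branch 2.1.2 (add !(!q4 || (!q6 || (q5 -> q5)))):
            !(!q4 || (!q6 || (q5 -> q5))): α-rule — add !!q4, !(!q6 || (q5 -> q5)).
            × closes — contains both q4 and !q4.
      branch 2.2 (add q5):
        × closes — contains both q5 and !q5.
3 branches closed, 1 open.
An open branch gives a countermodel: q2=0, q3=0, q4=0, q5=0 (unmentioned atoms arbitrary); under it the original formula is false.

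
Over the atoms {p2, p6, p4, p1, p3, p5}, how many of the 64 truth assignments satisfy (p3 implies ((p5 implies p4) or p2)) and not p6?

Initial set: {((p3 implies ((p5 implies p4) or p2)) and not p6)}.
((p3 implies ((p5 implies p4) or p2)) and not p6): α-rule — add (p3 implies ((p5 implies p4) or p2)), not p6.
(p3 implies ((p5 implies p4) or p2)): β-rule — branch into not p3  //  ((p5 implies p4) or p2).
  branch 1 (add not p3):
    ○ open, literals {p3=false, p6=false}.
  branch 2 (add ((p5 implies p4) or p2)):
    ((p5 implies p4) or p2): β-rule — branch into (p5 implies p4)  //  p2.
      branch 2.1 (add (p5 implies p4)):
        (p5 implies p4): β-rule — branch into not p5  //  p4.
          branch 2.1.1 (add not p5):
            ○ open, literals {p5=false, p6=false}.
          branch 2.1.2 (add p4):
            ○ open, literals {p4=true, p6=false}.
      branch 2.2 (add p2):
        ○ open, literals {p2=true, p6=false}.
0 branches closed, 4 open.
Each open branch fixes some atoms; the unmentioned ones are free. Counting distinct full assignments: branch {p3=false, p6=false} (p2, p4, p1, p5) contributes 16 new; branch {p5=false, p6=false} (p2, p4, p1, p3) contributes 8 new; branch {p4=true, p6=false} (p2, p1, p3, p5) contributes 4 new; branch {p2=true, p6=false} (p4, p1, p3, p5) contributes 2 new. Total: 30.

30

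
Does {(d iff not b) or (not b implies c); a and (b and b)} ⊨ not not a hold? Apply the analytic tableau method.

Yes

Initial set: {((d iff not b) or (not b implies c)); (a and (b and b)); not not not a}.
(a and (b and b)): α-rule — add a, (b and b).
not not not a: drop double negation, giving not a.
× closes — contains both a and not a.
All 1 branch closes.
Every branch closed, so the premises entail the conclusion.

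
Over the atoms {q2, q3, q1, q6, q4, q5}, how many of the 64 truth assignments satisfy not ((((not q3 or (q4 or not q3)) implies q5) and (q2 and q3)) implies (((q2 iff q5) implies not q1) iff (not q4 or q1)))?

Initial set: {not ((((not q3 or (q4 or not q3)) implies q5) and (q2 and q3)) implies (((q2 iff q5) implies not q1) iff (not q4 or q1)))}.
not ((((not q3 or (q4 or not q3)) implies q5) and (q2 and q3)) implies (((q2 iff q5) implies not q1) iff (not q4 or q1))): α-rule — add (((not q3 or (q4 or not q3)) implies q5) and (q2 and q3)), not (((q2 iff q5) implies not q1) iff (not q4 or q1)).
(((not q3 or (q4 or not q3)) implies q5) and (q2 and q3)): α-rule — add ((not q3 or (q4 or not q3)) implies q5), (q2 and q3).
(q2 and q3): α-rule — add q2, q3.
not (((q2 iff q5) implies not q1) iff (not q4 or q1)): β-rule — branch into ((q2 iff q5) implies not q1), not (not q4 or q1)  //  not ((q2 iff q5) implies not q1), (not q4 or q1).
  branch 1 (add ((q2 iff q5) implies not q1), not (not q4 or q1)):
    not (not q4 or q1): α-rule — add not not q4, not q1.
    ((not q3 or (q4 or not q3)) implies q5): β-rule — branch into not (not q3 or (q4 or not q3))  //  q5.
      branch 1.1 (add not (not q3 or (q4 or not q3))):
        not (not q3 or (q4 or not q3)): α-rule — add not not q3, not (q4 or not q3).
        not (q4 or not q3): α-rule — add not q4, not not q3.
        × closes — contains both q4 and not q4.
      branch 1.2 (add q5):
        ((q2 iff q5) implies not q1): β-rule — branch into not (q2 iff q5)  //  not q1.
          branch 1.2.1 (add not (q2 iff q5)):
            not (q2 iff q5): β-rule — branch into q2, not q5  //  not q2, q5.
              branch 1.2.1.1 (add q2, not q5):
                × closes — contains both q5 and not q5.
              branch 1.2.1.2 (add not q2, q5):
                × closes — contains both q2 and not q2.
          branch 1.2.2 (add not q1):
            ○ open, literals {q1=F, q2=T, q3=T, q4=T, q5=T}.
  branch 2 (add not ((q2 iff q5) implies not q1), (not q4 or q1)):
    not ((q2 iff q5) implies not q1): α-rule — add (q2 iff q5), not not q1.
    ((not q3 or (q4 or not q3)) implies q5): β-rule — branch into not (not q3 or (q4 or not q3))  //  q5.
      branch 2.1 (add not (not q3 or (q4 or not q3))):
        not (not q3 or (q4 or not q3)): α-rule — add not not q3, not (q4 or not q3).
        not (q4 or not q3): α-rule — add not q4, not not q3.
        (not q4 or q1): β-rule — branch into not q4  //  q1.
          branch 2.1.1 (add not q4):
            (q2 iff q5): β-rule — branch into q2, q5  //  not q2, not q5.
              branch 2.1.1.1 (add q2, q5):
                ○ open, literals {q1=T, q2=T, q3=T, q4=F, q5=T}.
              branch 2.1.1.2 (add not q2, not q5):
                × closes — contains both q2 and not q2.
          branch 2.1.2 (add q1):
            (q2 iff q5): β-rule — branch into q2, q5  //  not q2, not q5.
              branch 2.1.2.1 (add q2, q5):
                ○ open, literals {q1=T, q2=T, q3=T, q4=F, q5=T}.
              branch 2.1.2.2 (add not q2, not q5):
                × closes — contains both q2 and not q2.
      branch 2.2 (add q5):
        (not q4 or q1): β-rule — branch into not q4  //  q1.
          branch 2.2.1 (add not q4):
            (q2 iff q5): β-rule — branch into q2, q5  //  not q2, not q5.
              branch 2.2.1.1 (add q2, q5):
                ○ open, literals {q1=T, q2=T, q3=T, q4=F, q5=T}.
              branch 2.2.1.2 (add not q2, not q5):
                × closes — contains both q2 and not q2.
          branch 2.2.2 (add q1):
            (q2 iff q5): β-rule — branch into q2, q5  //  not q2, not q5.
              branch 2.2.2.1 (add q2, q5):
                ○ open, literals {q1=T, q2=T, q3=T, q5=T}.
              branch 2.2.2.2 (add not q2, not q5):
                × closes — contains both q2 and not q2.
7 branches closed, 5 open.
Each open branch fixes some atoms; the unmentioned ones are free. Counting distinct full assignments: branch {q1=F, q2=T, q3=T, q4=T, q5=T} (q6) contributes 2 new; branch {q1=T, q2=T, q3=T, q4=F, q5=T} (q6) contributes 2 new; branch {q1=T, q2=T, q3=T, q4=F, q5=T} (q6) contributes 0 new; branch {q1=T, q2=T, q3=T, q4=F, q5=T} (q6) contributes 0 new; branch {q1=T, q2=T, q3=T, q5=T} (q6, q4) contributes 2 new. Total: 6.

6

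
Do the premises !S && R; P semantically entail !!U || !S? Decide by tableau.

Yes

Initial set: {(!S && R); P; !(!!U || !S)}.
(!S && R): α-rule — add !S, R.
!(!!U || !S): α-rule — add !!!U, !!S.
× closes — contains both S and !S.
All 1 branch closes.
Every branch closed, so the premises entail the conclusion.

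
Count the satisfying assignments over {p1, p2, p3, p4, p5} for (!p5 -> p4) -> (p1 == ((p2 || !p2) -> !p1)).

8

Initial set: {T ((!p5 -> p4) -> (p1 == ((p2 || !p2) -> !p1)))}.
T ((!p5 -> p4) -> (p1 == ((p2 || !p2) -> !p1))): β-rule — branch into F (!p5 -> p4)  //  T (p1 == ((p2 || !p2) -> !p1)).
  branch 1 (add F (!p5 -> p4)):
    F (!p5 -> p4): α-rule — add T !p5, F p4.
    ○ open, literals {p4=0, p5=0}.
  branch 2 (add T (p1 == ((p2 || !p2) -> !p1))):
    T (p1 == ((p2 || !p2) -> !p1)): β-rule — branch into T p1, T ((p2 || !p2) -> !p1)  //  F p1, F ((p2 || !p2) -> !p1).
      branch 2.1 (add T p1, T ((p2 || !p2) -> !p1)):
        T ((p2 || !p2) -> !p1): β-rule — branch into F (p2 || !p2)  //  T !p1.
          branch 2.1.1 (add F (p2 || !p2)):
            F (p2 || !p2): α-rule — add F p2, F !p2.
            × closes — contains both p2 and !p2.
          branch 2.1.2 (add T !p1):
            × closes — contains both p1 and !p1.
      branch 2.2 (add F p1, F ((p2 || !p2) -> !p1)):
        F ((p2 || !p2) -> !p1): α-rule — add T (p2 || !p2), F !p1.
        × closes — contains both p1 and !p1.
3 branches closed, 1 open.
Each open branch fixes some atoms; the unmentioned ones are free. Counting distinct full assignments: branch {p4=0, p5=0} (p1, p2, p3) contributes 8 new. Total: 8.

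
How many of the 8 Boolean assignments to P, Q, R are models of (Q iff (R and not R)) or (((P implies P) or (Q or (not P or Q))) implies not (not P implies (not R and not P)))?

5

Initial set: {((Q iff (R and not R)) or (((P implies P) or (Q or (not P or Q))) implies not (not P implies (not R and not P))))}.
((Q iff (R and not R)) or (((P implies P) or (Q or (not P or Q))) implies not (not P implies (not R and not P)))): β-rule — branch into (Q iff (R and not R))  //  (((P implies P) or (Q or (not P or Q))) implies not (not P implies (not R and not P))).
  branch 1 (add (Q iff (R and not R))):
    (Q iff (R and not R)): β-rule — branch into Q, (R and not R)  //  not Q, not (R and not R).
      branch 1.1 (add Q, (R and not R)):
        (R and not R): α-rule — add R, not R.
        × closes — contains both R and not R.
      branch 1.2 (add not Q, not (R and not R)):
        not (R and not R): β-rule — branch into not R  //  not not R.
          branch 1.2.1 (add not R):
            ○ open, literals {Q=F, R=F}.
          branch 1.2.2 (add not not R):
            ○ open, literals {Q=F, R=T}.
  branch 2 (add (((P implies P) or (Q or (not P or Q))) implies not (not P implies (not R and not P)))):
    (((P implies P) or (Q or (not P or Q))) implies not (not P implies (not R and not P))): β-rule — branch into not ((P implies P) or (Q or (not P or Q)))  //  not (not P implies (not R and not P)).
      branch 2.1 (add not ((P implies P) or (Q or (not P or Q)))):
        not ((P implies P) or (Q or (not P or Q))): α-rule — add not (P implies P), not (Q or (not P or Q)).
        not (P implies P): α-rule — add P, not P.
        × closes — contains both P and not P.
      branch 2.2 (add not (not P implies (not R and not P))):
        not (not P implies (not R and not P)): α-rule — add not P, not (not R and not P).
        not (not R and not P): β-rule — branch into not not R  //  not not P.
          branch 2.2.1 (add not not R):
            ○ open, literals {P=F, R=T}.
          branch 2.2.2 (add not not P):
            × closes — contains both P and not P.
3 branches closed, 3 open.
Each open branch fixes some atoms; the unmentioned ones are free. Counting distinct full assignments: branch {Q=F, R=F} (P) contributes 2 new; branch {Q=F, R=T} (P) contributes 2 new; branch {P=F, R=T} (Q) contributes 1 new. Total: 5.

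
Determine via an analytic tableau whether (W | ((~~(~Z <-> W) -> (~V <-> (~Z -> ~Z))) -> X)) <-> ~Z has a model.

Satisfiable

Initial set: {((W | ((~~(~Z <-> W) -> (~V <-> (~Z -> ~Z))) -> X)) <-> ~Z)}.
((W | ((~~(~Z <-> W) -> (~V <-> (~Z -> ~Z))) -> X)) <-> ~Z): β-rule — branch into (W | ((~~(~Z <-> W) -> (~V <-> (~Z -> ~Z))) -> X)), ~Z  //  ~(W | ((~~(~Z <-> W) -> (~V <-> (~Z -> ~Z))) -> X)), ~~Z.
  branch 1 (add (W | ((~~(~Z <-> W) -> (~V <-> (~Z -> ~Z))) -> X)), ~Z):
    (W | ((~~(~Z <-> W) -> (~V <-> (~Z -> ~Z))) -> X)): β-rule — branch into W  //  ((~~(~Z <-> W) -> (~V <-> (~Z -> ~Z))) -> X).
      branch 1.1 (add W):
        ○ open, literals {W=T, Z=F}.
      branch 1.2 (add ((~~(~Z <-> W) -> (~V <-> (~Z -> ~Z))) -> X)):
        ((~~(~Z <-> W) -> (~V <-> (~Z -> ~Z))) -> X): β-rule — branch into ~(~~(~Z <-> W) -> (~V <-> (~Z -> ~Z)))  //  X.
          branch 1.2.1 (add ~(~~(~Z <-> W) -> (~V <-> (~Z -> ~Z)))):
            ~(~~(~Z <-> W) -> (~V <-> (~Z -> ~Z))): α-rule — add ~~(~Z <-> W), ~(~V <-> (~Z -> ~Z)).
            ~~(~Z <-> W): drop double negation, giving (~Z <-> W).
            ~(~V <-> (~Z -> ~Z)): β-rule — branch into ~V, ~(~Z -> ~Z)  //  ~~V, (~Z -> ~Z).
              branch 1.2.1.1 (add ~V, ~(~Z -> ~Z)):
                ~(~Z -> ~Z): α-rule — add ~Z, ~~Z.
                × closes — contains both Z and ~Z.
              branch 1.2.1.2 (add ~~V, (~Z -> ~Z)):
                (~Z <-> W): β-rule — branch into ~Z, W  //  ~~Z, ~W.
                  branch 1.2.1.2.1 (add ~Z, W):
                    (~Z -> ~Z): β-rule — branch into ~~Z  //  ~Z.
                      branch 1.2.1.2.1.1 (add ~~Z):
                        × closes — contains both Z and ~Z.
                      branch 1.2.1.2.1.2 (add ~Z):
                        ○ open, literals {V=T, W=T, Z=F}.
                  branch 1.2.1.2.2 (add ~~Z, ~W):
                    × closes — contains both Z and ~Z.
          branch 1.2.2 (add X):
            ○ open, literals {X=T, Z=F}.
  branch 2 (add ~(W | ((~~(~Z <-> W) -> (~V <-> (~Z -> ~Z))) -> X)), ~~Z):
    ~(W | ((~~(~Z <-> W) -> (~V <-> (~Z -> ~Z))) -> X)): α-rule — add ~W, ~((~~(~Z <-> W) -> (~V <-> (~Z -> ~Z))) -> X).
    ~((~~(~Z <-> W) -> (~V <-> (~Z -> ~Z))) -> X): α-rule — add (~~(~Z <-> W) -> (~V <-> (~Z -> ~Z))), ~X.
    (~~(~Z <-> W) -> (~V <-> (~Z -> ~Z))): β-rule — branch into ~~~(~Z <-> W)  //  (~V <-> (~Z -> ~Z)).
      branch 2.1 (add ~~~(~Z <-> W)):
        ~~~(~Z <-> W): drop double negation, giving ~(~Z <-> W).
        ~(~Z <-> W): β-rule — branch into ~Z, ~W  //  ~~Z, W.
          branch 2.1.1 (add ~Z, ~W):
            × closes — contains both Z and ~Z.
          branch 2.1.2 (add ~~Z, W):
            × closes — contains both W and ~W.
      branch 2.2 (add (~V <-> (~Z -> ~Z))):
        (~V <-> (~Z -> ~Z)): β-rule — branch into ~V, (~Z -> ~Z)  //  ~~V, ~(~Z -> ~Z).
          branch 2.2.1 (add ~V, (~Z -> ~Z)):
            (~Z -> ~Z): β-rule — branch into ~~Z  //  ~Z.
              branch 2.2.1.1 (add ~~Z):
                ○ open, literals {V=F, W=F, X=F, Z=T}.
              branch 2.2.1.2 (add ~Z):
                × closes — contains both Z and ~Z.
          branch 2.2.2 (add ~~V, ~(~Z -> ~Z)):
            ~(~Z -> ~Z): α-rule — add ~Z, ~~Z.
            × closes — contains both Z and ~Z.
7 branches closed, 4 open.
An open branch gives a satisfying assignment: W=T, Z=F.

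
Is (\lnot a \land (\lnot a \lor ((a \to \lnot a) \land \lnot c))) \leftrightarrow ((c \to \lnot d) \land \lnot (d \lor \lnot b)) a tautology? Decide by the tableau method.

Assume the negation and expand:
Initial set: {\lnot ((\lnot a \land (\lnot a \lor ((a \to \lnot a) \land \lnot c))) \leftrightarrow ((c \to \lnot d) \land \lnot (d \lor \lnot b)))}.
\lnot ((\lnot a \land (\lnot a \lor ((a \to \lnot a) \land \lnot c))) \leftrightarrow ((c \to \lnot d) \land \lnot (d \lor \lnot b))): β-rule — branch into (\lnot a \land (\lnot a \lor ((a \to \lnot a) \land \lnot c))), \lnot ((c \to \lnot d) \land \lnot (d \lor \lnot b))  //  \lnot (\lnot a \land (\lnot a \lor ((a \to \lnot a) \land \lnot c))), ((c \to \lnot d) \land \lnot (d \lor \lnot b)).
  branch 1 (add (\lnot a \land (\lnot a \lor ((a \to \lnot a) \land \lnot c))), \lnot ((c \to \lnot d) \land \lnot (d \lor \lnot b))):
    (\lnot a \land (\lnot a \lor ((a \to \lnot a) \land \lnot c))): α-rule — add \lnot a, (\lnot a \lor ((a \to \lnot a) \land \lnot c)).
    \lnot ((c \to \lnot d) \land \lnot (d \lor \lnot b)): β-rule — branch into \lnot (c \to \lnot d)  //  \lnot \lnot (d \lor \lnot b).
      branch 1.1 (add \lnot (c \to \lnot d)):
        \lnot (c \to \lnot d): α-rule — add c, \lnot \lnot d.
        (\lnot a \lor ((a \to \lnot a) \land \lnot c)): β-rule — branch into \lnot a  //  ((a \to \lnot a) \land \lnot c).
          branch 1.1.1 (add \lnot a):
            ○ open, literals {a=F, c=T, d=T}.
          branch 1.1.2 (add ((a \to \lnot a) \land \lnot c)):
            ((a \to \lnot a) \land \lnot c): α-rule — add (a \to \lnot a), \lnot c.
            × closes — contains both c and \lnot c.
      branch 1.2 (add \lnot \lnot (d \lor \lnot b)):
        (\lnot a \lor ((a \to \lnot a) \land \lnot c)): β-rule — branch into \lnot a  //  ((a \to \lnot a) \land \lnot c).
          branch 1.2.1 (add \lnot a):
            \lnot \lnot (d \lor \lnot b): β-rule — branch into d  //  \lnot b.
              branch 1.2.1.1 (add d):
                ○ open, literals {a=F, d=T}.
              branch 1.2.1.2 (add \lnot b):
                ○ open, literals {a=F, b=F}.
          branch 1.2.2 (add ((a \to \lnot a) \land \lnot c)):
            ((a \to \lnot a) \land \lnot c): α-rule — add (a \to \lnot a), \lnot c.
            \lnot \lnot (d \lor \lnot b): β-rule — branch into d  //  \lnot b.
              branch 1.2.2.1 (add d):
                (a \to \lnot a): β-rule — branch into \lnot a  //  \lnot a.
                  branch 1.2.2.1.1 (add \lnot a):
                    ○ open, literals {a=F, c=F, d=T}.
                  branch 1.2.2.1.2 (add \lnot a):
                    ○ open, literals {a=F, c=F, d=T}.
              branch 1.2.2.2 (add \lnot b):
                (a \to \lnot a): β-rule — branch into \lnot a  //  \lnot a.
                  branch 1.2.2.2.1 (add \lnot a):
                    ○ open, literals {a=F, b=F, c=F}.
                  branch 1.2.2.2.2 (add \lnot a):
                    ○ open, literals {a=F, b=F, c=F}.
  branch 2 (add \lnot (\lnot a \land (\lnot a \lor ((a \to \lnot a) \land \lnot c))), ((c \to \lnot d) \land \lnot (d \lor \lnot b))):
    ((c \to \lnot d) \land \lnot (d \lor \lnot b)): α-rule — add (c \to \lnot d), \lnot (d \lor \lnot b).
    \lnot (d \lor \lnot b): α-rule — add \lnot d, \lnot \lnot b.
    \lnot (\lnot a \land (\lnot a \lor ((a \to \lnot a) \land \lnot c))): β-rule — branch into \lnot \lnot a  //  \lnot (\lnot a \lor ((a \to \lnot a) \land \lnot c)).
      branch 2.1 (add \lnot \lnot a):
        (c \to \lnot d): β-rule — branch into \lnot c  //  \lnot d.
          branch 2.1.1 (add \lnot c):
            ○ open, literals {a=T, b=T, c=F, d=F}.
          branch 2.1.2 (add \lnot d):
            ○ open, literals {a=T, b=T, d=F}.
      branch 2.2 (add \lnot (\lnot a \lor ((a \to \lnot a) \land \lnot c))):
        \lnot (\lnot a \lor ((a \to \lnot a) \land \lnot c)): α-rule — add \lnot \lnot a, \lnot ((a \to \lnot a) \land \lnot c).
        (c \to \lnot d): β-rule — branch into \lnot c  //  \lnot d.
          branch 2.2.1 (add \lnot c):
            \lnot ((a \to \lnot a) \land \lnot c): β-rule — branch into \lnot (a \to \lnot a)  //  \lnot \lnot c.
              branch 2.2.1.1 (add \lnot (a \to \lnot a)):
                \lnot (a \to \lnot a): α-rule — add a, \lnot \lnot a.
                ○ open, literals {a=T, b=T, c=F, d=F}.
              branch 2.2.1.2 (add \lnot \lnot c):
                × closes — contains both c and \lnot c.
          branch 2.2.2 (add \lnot d):
            \lnot ((a \to \lnot a) \land \lnot c): β-rule — branch into \lnot (a \to \lnot a)  //  \lnot \lnot c.
              branch 2.2.2.1 (add \lnot (a \to \lnot a)):
                \lnot (a \to \lnot a): α-rule — add a, \lnot \lnot a.
                ○ open, literals {a=T, b=T, d=F}.
              branch 2.2.2.2 (add \lnot \lnot c):
                ○ open, literals {a=T, b=T, c=T, d=F}.
2 branches closed, 12 open.
An open branch gives a countermodel: a=F, c=T, d=T (unmentioned atoms arbitrary); under it the original formula is false.

Not valid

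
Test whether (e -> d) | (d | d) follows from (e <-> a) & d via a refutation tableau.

Yes

Initial set: {((e <-> a) & d); ~((e -> d) | (d | d))}.
((e <-> a) & d): α-rule — add (e <-> a), d.
~((e -> d) | (d | d)): α-rule — add ~(e -> d), ~(d | d).
~(e -> d): α-rule — add e, ~d.
× closes — contains both d and ~d.
All 1 branch closes.
Every branch closed, so the premises entail the conclusion.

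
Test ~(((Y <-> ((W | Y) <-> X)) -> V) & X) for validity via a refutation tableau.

Assume the negation and expand:
Initial set: {~~(((Y <-> ((W | Y) <-> X)) -> V) & X)}.
~~(((Y <-> ((W | Y) <-> X)) -> V) & X): α-rule — add ((Y <-> ((W | Y) <-> X)) -> V), X.
((Y <-> ((W | Y) <-> X)) -> V): β-rule — branch into ~(Y <-> ((W | Y) <-> X))  //  V.
  branch 1 (add ~(Y <-> ((W | Y) <-> X))):
    ~(Y <-> ((W | Y) <-> X)): β-rule — branch into Y, ~((W | Y) <-> X)  //  ~Y, ((W | Y) <-> X).
      branch 1.1 (add Y, ~((W | Y) <-> X)):
        ~((W | Y) <-> X): β-rule — branch into (W | Y), ~X  //  ~(W | Y), X.
          branch 1.1.1 (add (W | Y), ~X):
            × closes — contains both X and ~X.
          branch 1.1.2 (add ~(W | Y), X):
            ~(W | Y): α-rule — add ~W, ~Y.
            × closes — contains both Y and ~Y.
      branch 1.2 (add ~Y, ((W | Y) <-> X)):
        ((W | Y) <-> X): β-rule — branch into (W | Y), X  //  ~(W | Y), ~X.
          branch 1.2.1 (add (W | Y), X):
            (W | Y): β-rule — branch into W  //  Y.
              branch 1.2.1.1 (add W):
                ○ open, literals {W=T, X=T, Y=F}.
              branch 1.2.1.2 (add Y):
                × closes — contains both Y and ~Y.
          branch 1.2.2 (add ~(W | Y), ~X):
            × closes — contains both X and ~X.
  branch 2 (add V):
    ○ open, literals {V=T, X=T}.
4 branches closed, 2 open.
An open branch gives a countermodel: W=T, X=T, Y=F (unmentioned atoms arbitrary); under it the original formula is false.

Not valid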